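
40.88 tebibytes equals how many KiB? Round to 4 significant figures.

1 TiB = 1.07374 × 10^9 KiB.
Thus 40.88 × 1.07374 × 10^9 ≈ 4.389 × 10^10 KiB.

4.389 × 10^10 kibibytes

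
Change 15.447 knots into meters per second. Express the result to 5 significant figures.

7.9466 m/s

1 kn = 0.514444 m/s.
Thus 15.447 × 0.514444 ≈ 7.9466 m/s.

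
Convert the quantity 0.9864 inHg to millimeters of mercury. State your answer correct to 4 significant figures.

25.05 millimeters of mercury

1 inch of mercury = 25.4000 mmHg.
Then 0.9864 × 25.4000 ≈ 25.05 mmHg.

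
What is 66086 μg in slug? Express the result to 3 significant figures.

4.53e-6 slug

1 microgram = 6.85218e-11 slug.
66086 × 6.85218e-11 ≈ 4.53e-6 slug.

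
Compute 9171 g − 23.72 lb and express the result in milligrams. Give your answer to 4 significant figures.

9171 g = 9.17100e+6 mg and 23.72 lb = 1.07592e+7 mg.
9.17100e+6 − 1.07592e+7 ≈ -1.588e+6 mg.

-1.588e+6 milligrams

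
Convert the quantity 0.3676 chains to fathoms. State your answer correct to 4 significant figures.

1 chain = 11.0000 fathoms.
0.3676 × 11.0000 ≈ 4.044 fathom.

4.044 fathoms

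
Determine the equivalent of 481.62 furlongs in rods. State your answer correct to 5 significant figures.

1 furlong = 40.0000 rods.
Thus 481.62 × 40.0000 ≈ 19265 rod.

19265 rods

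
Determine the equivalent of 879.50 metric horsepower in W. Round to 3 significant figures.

1 metric horsepower = 735.499 W.
Then 879.50 × 735.499 ≈ 647000 W.

647000 W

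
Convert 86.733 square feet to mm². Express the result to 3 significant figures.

1 ft² = 92903.0 mm².
Thus 86.733 × 92903.0 ≈ 8.06e+6 mm².

8.06e+6 square millimeters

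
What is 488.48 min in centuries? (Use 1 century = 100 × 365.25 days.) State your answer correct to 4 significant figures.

1 minute = 1.90129e-8 centuries.
488.48 × 1.90129e-8 ≈ 9.287e-6 century.

9.287e-6 century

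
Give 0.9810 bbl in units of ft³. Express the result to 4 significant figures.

5.508 cubic feet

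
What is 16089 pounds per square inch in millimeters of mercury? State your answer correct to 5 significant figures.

832040 millimeters of mercury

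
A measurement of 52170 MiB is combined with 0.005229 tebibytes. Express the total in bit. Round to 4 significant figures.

4.836 × 10^11 bits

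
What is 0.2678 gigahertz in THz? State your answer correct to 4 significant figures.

1 gigahertz = 0.00100000 terahertz.
0.2678 × 0.00100000 ≈ 0.0002678 THz.

0.0002678 terahertz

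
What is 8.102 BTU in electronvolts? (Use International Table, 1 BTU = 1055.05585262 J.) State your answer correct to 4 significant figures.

5.335e+22 electronvolts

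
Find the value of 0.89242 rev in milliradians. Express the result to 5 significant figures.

1 rev = 6283.19 milliradians.
0.89242 × 6283.19 ≈ 5607.2 mrad.

5607.2 milliradians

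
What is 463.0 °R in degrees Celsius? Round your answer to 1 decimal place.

°R = (°C + 273.15) × 9/5.
Applying the formula gives -15.9 °C.

-15.9 °C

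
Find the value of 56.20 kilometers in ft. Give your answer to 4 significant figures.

184400 ft

1 kilometer = 3280.84 ft.
Thus 56.20 × 3280.84 ≈ 184400 ft.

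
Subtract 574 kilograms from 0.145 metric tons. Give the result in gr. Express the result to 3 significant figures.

-6.62e+6 gr

0.145 t = 2.23769e+6 gr and 574 kg = 8.85817e+6 gr.
2.23769e+6 − 8.85817e+6 ≈ -6.62e+6 gr.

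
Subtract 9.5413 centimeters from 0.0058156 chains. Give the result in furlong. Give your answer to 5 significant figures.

0.0058156 chain = 0.0005815600 furlong and 9.5413 cm = 0.0004742951 furlong.
0.0005815600 − 0.0004742951 ≈ 0.00010726 furlong.

0.00010726 furlongs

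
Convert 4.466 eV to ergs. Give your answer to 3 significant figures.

7.16 × 10^-12 ergs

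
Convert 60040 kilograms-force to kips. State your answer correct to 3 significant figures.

1 kgf = 0.00220462 kip.
60040 × 0.00220462 ≈ 132 kip.

132 kip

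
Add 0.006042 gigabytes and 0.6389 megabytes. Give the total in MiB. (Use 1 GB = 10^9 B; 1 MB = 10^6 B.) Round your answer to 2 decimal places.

0.006042 GB = 5.76210 MiB and 0.6389 MB = 0.609303 MiB.
5.76210 + 0.609303 ≈ 6.37 MiB.

6.37 mebibytes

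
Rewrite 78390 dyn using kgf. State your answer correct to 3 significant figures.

0.0799 kilograms-force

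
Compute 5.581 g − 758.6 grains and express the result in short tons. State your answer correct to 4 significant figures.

-4.803 × 10^-5 short tons

5.581 g = 6.15200 × 10^-6 short ton and 758.6 gr = 5.41857 × 10^-5 short ton.
6.15200 × 10^-6 − 5.41857 × 10^-5 ≈ -4.803 × 10^-5 short ton.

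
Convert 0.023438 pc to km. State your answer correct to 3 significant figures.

1 pc = 3.08568e+13 km.
So 0.023438 × 3.08568e+13 ≈ 7.23e+11 km.

7.23e+11 km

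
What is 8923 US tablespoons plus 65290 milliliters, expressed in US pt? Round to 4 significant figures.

416.8 US pt

8923 US tbsp = 278.844 US pt and 65290 mL = 137.982 US pt.
278.844 + 137.982 ≈ 416.8 US pt.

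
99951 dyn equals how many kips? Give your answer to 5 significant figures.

0.00022470 kip

1 dyne = 2.24809 × 10^-9 kip.
So 99951 × 2.24809 × 10^-9 ≈ 0.00022470 kip.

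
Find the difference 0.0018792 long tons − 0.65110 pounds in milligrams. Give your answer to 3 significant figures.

1.61 × 10^6 milligrams

0.0018792 long ton = 1.90936 × 10^6 mg and 0.65110 lb = 295334 mg.
1.90936 × 10^6 − 295334 ≈ 1.61 × 10^6 mg.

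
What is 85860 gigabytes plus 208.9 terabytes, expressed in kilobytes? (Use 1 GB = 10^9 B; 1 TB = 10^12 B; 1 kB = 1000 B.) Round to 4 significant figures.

2.948 × 10^11 kB

85860 GB = 8.58600 × 10^10 kB and 208.9 TB = 2.08900 × 10^11 kB.
8.58600 × 10^10 + 2.08900 × 10^11 ≈ 2.948 × 10^11 kB.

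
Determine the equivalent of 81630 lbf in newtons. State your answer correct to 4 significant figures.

363100 newtons

1 lbf = 4.44822 N.
81630 × 4.44822 ≈ 363100 N.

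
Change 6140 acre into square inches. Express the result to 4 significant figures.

1 acre = 6.27264e+6 in².
Thus 6140 × 6.27264e+6 ≈ 3.851e+10 in².

3.851e+10 square inches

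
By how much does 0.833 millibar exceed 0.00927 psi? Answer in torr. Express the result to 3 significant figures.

0.145 torr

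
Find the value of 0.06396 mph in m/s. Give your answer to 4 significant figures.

1 mph = 0.447040 meters per second.
So 0.06396 × 0.447040 ≈ 0.02859 m/s.

0.02859 m/s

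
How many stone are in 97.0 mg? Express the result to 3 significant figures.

1 milligram = 1.57473e-7 stone.
97.0 × 1.57473e-7 ≈ 1.53e-5 st.

1.53e-5 st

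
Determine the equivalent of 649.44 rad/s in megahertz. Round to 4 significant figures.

1 rad/s = 1.59155e-7 MHz.
Then 649.44 × 1.59155e-7 ≈ 0.0001034 MHz.

0.0001034 MHz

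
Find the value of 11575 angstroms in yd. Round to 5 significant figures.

1.2659e-6 yd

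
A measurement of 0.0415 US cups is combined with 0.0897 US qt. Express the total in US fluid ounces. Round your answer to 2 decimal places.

0.0415 US cup = 0.332000 US fl oz and 0.0897 US qt = 2.87040 US fl oz.
0.332000 + 2.87040 ≈ 3.20 US fl oz.

3.20 US fl oz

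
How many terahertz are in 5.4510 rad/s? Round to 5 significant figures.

1 radian per second = 1.59155e-13 THz.
So 5.4510 × 1.59155e-13 ≈ 8.6755e-13 THz.

8.6755e-13 THz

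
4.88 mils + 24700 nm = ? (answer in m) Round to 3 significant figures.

0.000149 meters

4.88 mil = 0.000123952 m and 24700 nm = 2.47000e-5 m.
0.000123952 + 2.47000e-5 ≈ 0.000149 m.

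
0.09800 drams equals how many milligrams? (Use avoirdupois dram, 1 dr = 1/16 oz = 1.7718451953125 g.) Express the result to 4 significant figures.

1 dram = 1771.85 milligrams.
Thus 0.09800 × 1771.85 ≈ 173.6 mg.

173.6 milligrams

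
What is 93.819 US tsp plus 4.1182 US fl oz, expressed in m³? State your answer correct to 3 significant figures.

93.819 US tsp = 0.000462426 m³ and 4.1182 US fl oz = 0.000121790 m³.
0.000462426 + 0.000121790 ≈ 0.000584 m³.

0.000584 m³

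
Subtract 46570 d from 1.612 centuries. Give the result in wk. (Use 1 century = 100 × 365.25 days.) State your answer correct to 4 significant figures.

1758 wk

1.612 century = 8411.19 wk and 46570 d = 6652.86 wk.
8411.19 − 6652.86 ≈ 1758 wk.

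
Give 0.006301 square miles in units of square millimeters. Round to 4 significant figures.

1.632 × 10^10 square millimeters

1 square mile = 2.58999 × 10^12 mm².
Then 0.006301 × 2.58999 × 10^12 ≈ 1.632 × 10^10 mm².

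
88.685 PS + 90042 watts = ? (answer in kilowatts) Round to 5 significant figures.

155.27 kilowatts

88.685 PS = 65.2277 kW and 90042 W = 90.0420 kW.
65.2277 + 90.0420 ≈ 155.27 kW.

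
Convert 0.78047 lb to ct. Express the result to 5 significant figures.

1770.1 ct

1 lb = 2267.96 ct.
So 0.78047 × 2267.96 ≈ 1770.1 ct.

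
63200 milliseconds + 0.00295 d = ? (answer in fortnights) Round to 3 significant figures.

63200 ms = 5.22487 × 10^-5 fortnight and 0.00295 d = 0.000210714 fortnight.
5.22487 × 10^-5 + 0.000210714 ≈ 0.000263 fortnight.

0.000263 fortnights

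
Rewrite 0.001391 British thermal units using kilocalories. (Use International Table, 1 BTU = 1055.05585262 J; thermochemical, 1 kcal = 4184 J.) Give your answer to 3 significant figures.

0.000351 kcal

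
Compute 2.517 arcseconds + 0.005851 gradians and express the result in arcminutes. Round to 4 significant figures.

0.3579 arcminutes

2.517 arcsec = 0.0419500 arcmin and 0.005851 grad = 0.315954 arcmin.
0.0419500 + 0.315954 ≈ 0.3579 arcmin.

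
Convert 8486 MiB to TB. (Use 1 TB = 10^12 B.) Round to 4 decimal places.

1 mebibyte = 1.04858e-6 TB.
8486 × 1.04858e-6 ≈ 0.0089 TB.

0.0089 TB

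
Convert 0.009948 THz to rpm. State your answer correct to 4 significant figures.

5.969 × 10^11 rpm

1 terahertz = 6.00000 × 10^13 rpm.
0.009948 × 6.00000 × 10^13 ≈ 5.969 × 10^11 rpm.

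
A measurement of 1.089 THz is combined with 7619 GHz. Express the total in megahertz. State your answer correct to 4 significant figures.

1.089 THz = 1.08900 × 10^6 MHz and 7619 GHz = 7.61900 × 10^6 MHz.
1.08900 × 10^6 + 7.61900 × 10^6 ≈ 8.708 × 10^6 MHz.

8.708 × 10^6 megahertz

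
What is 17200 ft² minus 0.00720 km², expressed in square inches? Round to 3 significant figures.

-8.68e+6 in²

17200 ft² = 2.47680e+6 in² and 0.00720 km² = 1.11600e+7 in².
2.47680e+6 − 1.11600e+7 ≈ -8.68e+6 in².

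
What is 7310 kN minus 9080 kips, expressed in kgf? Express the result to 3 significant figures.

7310 kN = 745413 kgf and 9080 kip = 4.11862e+6 kgf.
745413 − 4.11862e+6 ≈ -3.37e+6 kgf.

-3.37e+6 kgf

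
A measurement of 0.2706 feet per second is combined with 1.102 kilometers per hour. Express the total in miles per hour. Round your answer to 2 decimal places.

0.87 miles per hour

0.2706 ft/s = 0.184500 mph and 1.102 km/h = 0.684751 mph.
0.184500 + 0.684751 ≈ 0.87 mph.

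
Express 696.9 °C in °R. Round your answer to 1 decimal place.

1746.1 degrees Rankine

°R = (°C + 273.15) × 9/5.
Applying the formula gives 1746.1 °R.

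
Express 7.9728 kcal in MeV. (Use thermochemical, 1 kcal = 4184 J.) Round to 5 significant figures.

2.0821 × 10^17 MeV

1 kilocalorie = 2.61145 × 10^16 megaelectronvolts.
So 7.9728 × 2.61145 × 10^16 ≈ 2.0821 × 10^17 MeV.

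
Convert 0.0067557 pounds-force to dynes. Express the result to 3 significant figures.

3010 dynes

1 pound-force = 444822 dyn.
0.0067557 × 444822 ≈ 3010 dyn.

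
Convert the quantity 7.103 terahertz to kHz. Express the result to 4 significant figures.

7.103 × 10^9 kilohertz

1 THz = 1.00000 × 10^9 kHz.
Then 7.103 × 1.00000 × 10^9 ≈ 7.103 × 10^9 kHz.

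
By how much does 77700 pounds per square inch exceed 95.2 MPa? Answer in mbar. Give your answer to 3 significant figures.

4.41e+6 mbar

77700 psi = 5.35723e+6 mbar and 95.2 MPa = 952000 mbar.
5.35723e+6 − 952000 ≈ 4.41e+6 mbar.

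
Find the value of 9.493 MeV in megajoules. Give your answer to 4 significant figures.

1 MeV = 1.60218 × 10^-19 MJ.
So 9.493 × 1.60218 × 10^-19 ≈ 1.521 × 10^-18 MJ.

1.521 × 10^-18 megajoules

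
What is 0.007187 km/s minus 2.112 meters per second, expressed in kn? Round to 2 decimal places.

0.007187 km/s = 13.97041 kn and 2.112 m/s = 4.105400 kn.
13.97041 − 4.105400 ≈ 9.87 kn.

9.87 kn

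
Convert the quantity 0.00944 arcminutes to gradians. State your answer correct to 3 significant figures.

0.000175 gradians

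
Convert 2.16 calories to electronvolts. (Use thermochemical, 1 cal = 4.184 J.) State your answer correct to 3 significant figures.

1 cal = 2.61145 × 10^19 eV.
2.16 × 2.61145 × 10^19 ≈ 5.64 × 10^19 eV.

5.64 × 10^19 electronvolts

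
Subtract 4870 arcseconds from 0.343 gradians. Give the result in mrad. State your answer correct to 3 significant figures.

0.343 grad = 5.38783 mrad and 4870 arcsec = 23.6104 mrad.
5.38783 − 23.6104 ≈ -18.2 mrad.

-18.2 mrad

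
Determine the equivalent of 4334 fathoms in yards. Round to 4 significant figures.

8668 yards

1 fathom = 2.00000 yards.
Thus 4334 × 2.00000 ≈ 8668 yd.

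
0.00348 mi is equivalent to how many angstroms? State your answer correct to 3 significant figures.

5.60e+10 angstroms

1 mi = 1.60934e+13 angstroms.
0.00348 × 1.60934e+13 ≈ 5.60e+10 Å.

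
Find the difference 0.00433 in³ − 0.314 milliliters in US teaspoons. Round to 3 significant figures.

0.00433 in³ = 0.0143958 US tsp and 0.314 mL = 0.0637056 US tsp.
0.0143958 − 0.0637056 ≈ -0.0493 US tsp.

-0.0493 US tsp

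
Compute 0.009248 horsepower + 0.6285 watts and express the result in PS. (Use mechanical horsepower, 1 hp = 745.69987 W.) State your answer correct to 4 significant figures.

0.009248 hp = 0.00937627 PS and 0.6285 W = 0.000854522 PS.
0.00937627 + 0.000854522 ≈ 0.01023 PS.

0.01023 PS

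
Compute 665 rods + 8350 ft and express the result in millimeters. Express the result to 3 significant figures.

665 rod = 3.34442e+6 mm and 8350 ft = 2.54508e+6 mm.
3.34442e+6 + 2.54508e+6 ≈ 5.89e+6 mm.

5.89e+6 millimeters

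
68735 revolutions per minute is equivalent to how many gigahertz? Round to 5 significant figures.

1 revolution per minute = 1.66667e-11 GHz.
68735 × 1.66667e-11 ≈ 1.1456e-6 GHz.

1.1456e-6 gigahertz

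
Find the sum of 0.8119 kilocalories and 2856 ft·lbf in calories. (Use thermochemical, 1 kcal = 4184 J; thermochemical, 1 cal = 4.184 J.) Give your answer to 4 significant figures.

0.8119 kcal = 811.900 cal and 2856 ft·lbf = 925.482 cal.
811.900 + 925.482 ≈ 1737 cal.

1737 calories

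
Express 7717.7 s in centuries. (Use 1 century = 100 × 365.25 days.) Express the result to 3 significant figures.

1 second = 3.16881e-10 centuries.
7717.7 × 3.16881e-10 ≈ 2.45e-6 century.

2.45e-6 centuries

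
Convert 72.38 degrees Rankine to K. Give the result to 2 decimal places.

°R = K × 9/5.
Applying the formula gives 40.21 K.

40.21 K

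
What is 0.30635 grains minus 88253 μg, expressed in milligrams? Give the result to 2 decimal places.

0.30635 gr = 19.8511 mg and 88253 μg = 88.2530 mg.
19.8511 − 88.2530 ≈ -68.40 mg.

-68.40 mg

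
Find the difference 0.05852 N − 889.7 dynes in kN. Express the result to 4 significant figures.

4.962e-5 kilonewtons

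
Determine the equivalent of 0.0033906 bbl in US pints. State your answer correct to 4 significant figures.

1 bbl = 336.000 US pt.
0.0033906 × 336.000 ≈ 1.139 US pt.

1.139 US pt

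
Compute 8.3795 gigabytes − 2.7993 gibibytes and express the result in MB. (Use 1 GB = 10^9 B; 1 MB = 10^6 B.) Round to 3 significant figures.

5370 megabytes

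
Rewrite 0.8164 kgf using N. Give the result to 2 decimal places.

8.01 N

1 kilogram-force = 9.80665 N.
So 0.8164 × 9.80665 ≈ 8.01 N.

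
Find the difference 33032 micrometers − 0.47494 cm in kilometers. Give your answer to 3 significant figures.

2.83 × 10^-5 km

33032 μm = 3.30320 × 10^-5 km and 0.47494 cm = 4.74940 × 10^-6 km.
3.30320 × 10^-5 − 4.74940 × 10^-6 ≈ 2.83 × 10^-5 km.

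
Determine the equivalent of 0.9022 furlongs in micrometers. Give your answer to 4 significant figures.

1 furlong = 2.01168e+8 μm.
0.9022 × 2.01168e+8 ≈ 1.815e+8 μm.

1.815e+8 micrometers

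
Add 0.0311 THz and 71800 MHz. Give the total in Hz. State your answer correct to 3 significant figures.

0.0311 THz = 3.11000e+10 Hz and 71800 MHz = 7.18000e+10 Hz.
3.11000e+10 + 7.18000e+10 ≈ 1.03e+11 Hz.

1.03e+11 Hz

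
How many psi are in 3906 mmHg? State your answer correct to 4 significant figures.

1 millimeter of mercury = 0.0193368 pounds per square inch.
Thus 3906 × 0.0193368 ≈ 75.53 psi.

75.53 pounds per square inch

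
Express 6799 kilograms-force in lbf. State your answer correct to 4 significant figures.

14990 pounds-force

1 kgf = 2.20462 pounds-force.
Then 6799 × 2.20462 ≈ 14990 lbf.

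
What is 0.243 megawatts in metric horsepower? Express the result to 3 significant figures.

1 megawatt = 1359.62 metric horsepower.
So 0.243 × 1359.62 ≈ 330 PS.

330 metric horsepower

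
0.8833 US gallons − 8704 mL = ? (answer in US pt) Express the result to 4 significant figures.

0.8833 US gal = 7.06640 US pt and 8704 mL = 18.3948 US pt.
7.06640 − 18.3948 ≈ -11.33 US pt.

-11.33 US pt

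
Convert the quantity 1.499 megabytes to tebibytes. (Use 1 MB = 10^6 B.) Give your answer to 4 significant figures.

1.363 × 10^-6 TiB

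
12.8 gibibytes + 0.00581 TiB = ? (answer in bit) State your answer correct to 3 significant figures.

12.8 GiB = 1.09951e+11 bit and 0.00581 TiB = 5.11053e+10 bit.
1.09951e+11 + 5.11053e+10 ≈ 1.61e+11 bit.

1.61e+11 bit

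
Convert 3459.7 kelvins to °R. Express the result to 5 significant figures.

°R = K × 9/5.
Applying the formula gives 6227.5 °R.

6227.5 °R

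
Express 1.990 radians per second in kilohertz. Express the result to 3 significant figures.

1 radian per second = 0.000159155 kilohertz.
So 1.990 × 0.000159155 ≈ 0.000317 kHz.

0.000317 kHz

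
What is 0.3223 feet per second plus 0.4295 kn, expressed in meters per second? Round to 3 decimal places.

0.3223 ft/s = 0.0982370 m/s and 0.4295 kn = 0.220954 m/s.
0.0982370 + 0.220954 ≈ 0.319 m/s.

0.319 meters per second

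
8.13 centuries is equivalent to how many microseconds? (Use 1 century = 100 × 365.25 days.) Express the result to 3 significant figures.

1 century = 3.15576e+15 microseconds.
Thus 8.13 × 3.15576e+15 ≈ 2.57e+16 μs.

2.57e+16 microseconds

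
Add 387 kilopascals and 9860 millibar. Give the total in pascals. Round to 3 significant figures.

387 kPa = 387000 Pa and 9860 mbar = 986000 Pa.
387000 + 986000 ≈ 1.37 × 10^6 Pa.

1.37 × 10^6 Pa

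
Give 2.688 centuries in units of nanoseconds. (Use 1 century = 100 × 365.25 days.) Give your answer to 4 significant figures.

8.483e+18 nanoseconds

1 century = 3.15576e+18 ns.
Thus 2.688 × 3.15576e+18 ≈ 8.483e+18 ns.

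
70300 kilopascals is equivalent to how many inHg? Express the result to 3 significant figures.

1 kilopascal = 0.295300 inches of mercury.
Then 70300 × 0.295300 ≈ 20800 inHg.

20800 inHg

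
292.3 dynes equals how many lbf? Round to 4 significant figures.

1 dyn = 2.24809e-6 lbf.
Thus 292.3 × 2.24809e-6 ≈ 0.0006571 lbf.

0.0006571 lbf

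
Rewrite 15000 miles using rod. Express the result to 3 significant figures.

1 mi = 320.000 rod.
15000 × 320.000 ≈ 4.80 × 10^6 rod.

4.80 × 10^6 rods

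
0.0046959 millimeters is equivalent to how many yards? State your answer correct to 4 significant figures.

5.135e-6 yards

1 millimeter = 0.00109361 yards.
Then 0.0046959 × 0.00109361 ≈ 5.135e-6 yd.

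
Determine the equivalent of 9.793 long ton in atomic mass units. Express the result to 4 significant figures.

5.992e+30 atomic mass units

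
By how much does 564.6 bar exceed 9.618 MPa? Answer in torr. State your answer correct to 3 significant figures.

351000 torr

564.6 bar = 423485 torr and 9.618 MPa = 72140.9 torr.
423485 − 72140.9 ≈ 351000 torr.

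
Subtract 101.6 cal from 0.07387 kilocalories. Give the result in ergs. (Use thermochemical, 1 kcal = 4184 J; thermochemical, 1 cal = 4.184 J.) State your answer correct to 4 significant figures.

-1.160 × 10^9 erg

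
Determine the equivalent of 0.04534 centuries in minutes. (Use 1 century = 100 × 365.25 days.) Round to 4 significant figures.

2.385 × 10^6 minutes

1 century = 5.25960 × 10^7 minutes.
So 0.04534 × 5.25960 × 10^7 ≈ 2.385 × 10^6 min.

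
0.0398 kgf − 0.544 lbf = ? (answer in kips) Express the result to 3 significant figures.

-0.000456 kip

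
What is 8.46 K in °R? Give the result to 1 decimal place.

15.2 °R

°R = K × 9/5.
Applying the formula gives 15.2 °R.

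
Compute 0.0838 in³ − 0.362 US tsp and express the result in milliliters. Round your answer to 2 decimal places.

0.0838 in³ = 1.37324 mL and 0.362 US tsp = 1.78427 mL.
1.37324 − 1.78427 ≈ -0.41 mL.

-0.41 mL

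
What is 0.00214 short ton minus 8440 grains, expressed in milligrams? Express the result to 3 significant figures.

0.00214 short ton = 1.94138e+6 mg and 8440 gr = 546903 mg.
1.94138e+6 − 546903 ≈ 1.39e+6 mg.

1.39e+6 milligrams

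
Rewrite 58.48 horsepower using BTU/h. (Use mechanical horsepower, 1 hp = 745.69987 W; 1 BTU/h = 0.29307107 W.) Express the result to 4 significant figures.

148800 BTU/h

1 horsepower = 2544.43 BTU/h.
Thus 58.48 × 2544.43 ≈ 148800 BTU/h.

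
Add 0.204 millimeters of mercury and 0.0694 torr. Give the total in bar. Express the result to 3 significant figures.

0.000365 bar

0.204 mmHg = 0.000271978 bar and 0.0694 torr = 9.25257e-5 bar.
0.000271978 + 9.25257e-5 ≈ 0.000365 bar.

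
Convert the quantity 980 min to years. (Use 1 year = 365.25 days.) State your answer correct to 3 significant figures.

0.00186 yr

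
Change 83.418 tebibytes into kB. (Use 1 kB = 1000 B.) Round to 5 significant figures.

9.1719e+10 kB

1 TiB = 1.09951e+9 kilobytes.
83.418 × 1.09951e+9 ≈ 9.1719e+10 kB.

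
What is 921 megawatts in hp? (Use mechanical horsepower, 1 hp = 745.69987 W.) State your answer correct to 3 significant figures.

1.24 × 10^6 hp

1 MW = 1341.02 hp.
Thus 921 × 1341.02 ≈ 1.24 × 10^6 hp.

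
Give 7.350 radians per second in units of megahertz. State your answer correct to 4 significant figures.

1 radian per second = 1.59155e-7 megahertz.
So 7.350 × 1.59155e-7 ≈ 1.170e-6 MHz.

1.170e-6 MHz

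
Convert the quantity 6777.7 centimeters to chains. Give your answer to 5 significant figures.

1 centimeter = 0.000497097 chain.
6777.7 × 0.000497097 ≈ 3.3692 chain.

3.3692 chains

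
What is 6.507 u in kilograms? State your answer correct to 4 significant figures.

1.081 × 10^-26 kg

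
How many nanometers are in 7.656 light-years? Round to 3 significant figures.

7.24 × 10^25 nm

1 light-year = 9.46073 × 10^24 nm.
7.656 × 9.46073 × 10^24 ≈ 7.24 × 10^25 nm.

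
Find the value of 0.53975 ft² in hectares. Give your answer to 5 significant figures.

1 ft² = 9.29030e-6 hectares.
0.53975 × 9.29030e-6 ≈ 5.0144e-6 ha.

5.0144e-6 ha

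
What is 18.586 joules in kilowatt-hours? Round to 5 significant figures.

5.1628e-6 kilowatt-hours

1 joule = 2.77778e-7 kWh.
So 18.586 × 2.77778e-7 ≈ 5.1628e-6 kWh.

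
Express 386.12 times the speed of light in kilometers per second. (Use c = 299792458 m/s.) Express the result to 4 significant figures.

1.158e+8 kilometers per second

1 c = 299792 km/s.
386.12 × 299792 ≈ 1.158e+8 km/s.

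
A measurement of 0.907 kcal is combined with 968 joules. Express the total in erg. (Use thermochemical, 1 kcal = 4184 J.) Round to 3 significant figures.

0.907 kcal = 3.79489 × 10^10 erg and 968 J = 9.68000 × 10^9 erg.
3.79489 × 10^10 + 9.68000 × 10^9 ≈ 4.76 × 10^10 erg.

4.76 × 10^10 erg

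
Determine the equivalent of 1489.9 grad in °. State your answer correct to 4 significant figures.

1341 °

1 grad = 0.900000 °.
So 1489.9 × 0.900000 ≈ 1341 °.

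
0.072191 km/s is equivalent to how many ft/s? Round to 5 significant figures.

236.85 ft/s

1 km/s = 3280.84 ft/s.
So 0.072191 × 3280.84 ≈ 236.85 ft/s.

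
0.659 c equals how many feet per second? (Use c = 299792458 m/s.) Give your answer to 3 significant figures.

1 c = 9.83571e+8 feet per second.
Thus 0.659 × 9.83571e+8 ≈ 6.48e+8 ft/s.

6.48e+8 feet per second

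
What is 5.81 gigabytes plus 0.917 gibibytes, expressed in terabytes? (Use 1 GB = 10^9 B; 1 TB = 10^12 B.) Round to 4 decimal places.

5.81 GB = 0.00581000 TB and 0.917 GiB = 0.000984621 TB.
0.00581000 + 0.000984621 ≈ 0.0068 TB.

0.0068 TB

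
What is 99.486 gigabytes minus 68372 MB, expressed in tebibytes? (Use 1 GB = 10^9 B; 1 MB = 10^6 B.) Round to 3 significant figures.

99.486 GB = 0.0904820 TiB and 68372 MB = 0.0621840 TiB.
0.0904820 − 0.0621840 ≈ 0.0283 TiB.

0.0283 tebibytes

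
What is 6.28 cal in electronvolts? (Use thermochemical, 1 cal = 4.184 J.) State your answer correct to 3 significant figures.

1 cal = 2.61145 × 10^19 electronvolts.
Thus 6.28 × 2.61145 × 10^19 ≈ 1.64 × 10^20 eV.

1.64 × 10^20 eV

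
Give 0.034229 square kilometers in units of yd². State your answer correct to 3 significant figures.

40900 yd²

1 square kilometer = 1.19599e+6 yd².
0.034229 × 1.19599e+6 ≈ 40900 yd².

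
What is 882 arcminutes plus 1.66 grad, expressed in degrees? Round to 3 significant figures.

882 arcmin = 14.7000 ° and 1.66 grad = 1.49400 °.
14.7000 + 1.49400 ≈ 16.2 °.

16.2 °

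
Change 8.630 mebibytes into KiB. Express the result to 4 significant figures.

8837 KiB

1 MiB = 1024.00 KiB.
Then 8.630 × 1024.00 ≈ 8837 KiB.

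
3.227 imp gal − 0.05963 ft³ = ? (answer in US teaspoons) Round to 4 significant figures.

3.227 imp gal = 2976.36 US tsp and 0.05963 ft³ = 342.577 US tsp.
2976.36 − 342.577 ≈ 2634 US tsp.

2634 US teaspoons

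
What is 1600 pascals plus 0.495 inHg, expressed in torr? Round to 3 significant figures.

24.6 torr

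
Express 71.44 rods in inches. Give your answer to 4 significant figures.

1 rod = 198.000 in.
Thus 71.44 × 198.000 ≈ 14150 in.

14150 in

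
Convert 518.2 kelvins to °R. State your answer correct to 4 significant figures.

932.8 degrees Rankine

°R = K × 9/5.
Applying the formula gives 932.8 °R.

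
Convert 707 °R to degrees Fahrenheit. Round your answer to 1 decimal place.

°R = °F + 459.67.
Applying the formula gives 247.3 °F.

247.3 °F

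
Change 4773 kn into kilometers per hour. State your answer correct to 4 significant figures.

1 kn = 1.85200 km/h.
So 4773 × 1.85200 ≈ 8840 km/h.

8840 km/h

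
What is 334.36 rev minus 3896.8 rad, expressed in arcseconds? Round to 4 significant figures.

-3.704 × 10^8 arcseconds

334.36 rev = 4.33331 × 10^8 arcsec and 3896.8 rad = 8.03773 × 10^8 arcsec.
4.33331 × 10^8 − 8.03773 × 10^8 ≈ -3.704 × 10^8 arcsec.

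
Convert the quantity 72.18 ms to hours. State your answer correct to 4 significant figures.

2.005e-5 hours

1 millisecond = 2.77778e-7 h.
Then 72.18 × 2.77778e-7 ≈ 2.005e-5 h.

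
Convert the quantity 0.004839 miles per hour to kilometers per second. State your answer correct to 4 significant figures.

2.163e-6 km/s

1 mile per hour = 0.000447040 km/s.
Thus 0.004839 × 0.000447040 ≈ 2.163e-6 km/s.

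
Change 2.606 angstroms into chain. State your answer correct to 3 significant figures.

1.30 × 10^-11 chain

1 Å = 4.97097 × 10^-12 chain.
Thus 2.606 × 4.97097 × 10^-12 ≈ 1.30 × 10^-11 chain.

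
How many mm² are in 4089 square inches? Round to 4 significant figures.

1 in² = 645.160 mm².
4089 × 645.160 ≈ 2.638 × 10^6 mm².

2.638 × 10^6 mm²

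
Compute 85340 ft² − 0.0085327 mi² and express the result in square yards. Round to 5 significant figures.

-16949 yd²

85340 ft² = 9482.22 yd² and 0.0085327 mi² = 26430.9 yd².
9482.22 − 26430.9 ≈ -16949 yd².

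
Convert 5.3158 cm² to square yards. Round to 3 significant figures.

1 cm² = 0.000119599 yd².
Then 5.3158 × 0.000119599 ≈ 0.000636 yd².

0.000636 square yards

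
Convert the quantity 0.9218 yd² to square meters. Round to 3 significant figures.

0.771 m²

1 square yard = 0.836127 m².
Thus 0.9218 × 0.836127 ≈ 0.771 m².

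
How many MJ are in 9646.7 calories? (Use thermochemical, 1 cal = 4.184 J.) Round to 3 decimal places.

1 cal = 4.18400 × 10^-6 MJ.
Thus 9646.7 × 4.18400 × 10^-6 ≈ 0.040 MJ.

0.040 MJ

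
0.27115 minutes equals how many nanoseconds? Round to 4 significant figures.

1 min = 6.00000e+10 ns.
Then 0.27115 × 6.00000e+10 ≈ 1.627e+10 ns.

1.627e+10 nanoseconds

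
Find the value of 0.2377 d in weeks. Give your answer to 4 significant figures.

0.03396 wk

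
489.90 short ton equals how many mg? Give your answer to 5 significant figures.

4.4443 × 10^11 mg

1 short ton = 9.07185 × 10^8 milligrams.
Thus 489.90 × 9.07185 × 10^8 ≈ 4.4443 × 10^11 mg.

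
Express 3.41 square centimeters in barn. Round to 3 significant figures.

1 cm² = 1.00000e+24 barns.
3.41 × 1.00000e+24 ≈ 3.41e+24 barn.

3.41e+24 barn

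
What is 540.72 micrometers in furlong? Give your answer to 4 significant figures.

2.688e-6 furlong

1 μm = 4.97097e-9 furlong.
Then 540.72 × 4.97097e-9 ≈ 2.688e-6 furlong.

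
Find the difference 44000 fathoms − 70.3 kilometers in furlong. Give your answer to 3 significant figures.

50.5 furlong

44000 fathom = 400.000 furlong and 70.3 km = 349.459 furlong.
400.000 − 349.459 ≈ 50.5 furlong.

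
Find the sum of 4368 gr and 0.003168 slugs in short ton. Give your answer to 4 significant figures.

0.0003630 short tons

4368 gr = 0.000312000 short ton and 0.003168 slug = 5.09637 × 10^-5 short ton.
0.000312000 + 5.09637 × 10^-5 ≈ 0.0003630 short ton.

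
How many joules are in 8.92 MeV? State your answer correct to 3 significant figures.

1 MeV = 1.60218 × 10^-13 J.
Thus 8.92 × 1.60218 × 10^-13 ≈ 1.43 × 10^-12 J.

1.43 × 10^-12 joules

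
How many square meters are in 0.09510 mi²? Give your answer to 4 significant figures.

1 square mile = 2.58999 × 10^6 m².
So 0.09510 × 2.58999 × 10^6 ≈ 246300 m².

246300 square meters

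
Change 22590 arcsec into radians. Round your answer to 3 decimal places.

0.110 radians

1 arcsecond = 4.84814 × 10^-6 rad.
22590 × 4.84814 × 10^-6 ≈ 0.110 rad.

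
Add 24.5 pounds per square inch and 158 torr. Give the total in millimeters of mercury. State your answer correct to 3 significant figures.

1430 millimeters of mercury

24.5 psi = 1267.02 mmHg and 158 torr = 158.000 mmHg.
1267.02 + 158.000 ≈ 1430 mmHg.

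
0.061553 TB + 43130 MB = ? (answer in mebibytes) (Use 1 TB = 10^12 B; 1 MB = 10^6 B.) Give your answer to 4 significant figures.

99830 MiB

0.061553 TB = 58701.5 MiB and 43130 MB = 41132.0 MiB.
58701.5 + 41132.0 ≈ 99830 MiB.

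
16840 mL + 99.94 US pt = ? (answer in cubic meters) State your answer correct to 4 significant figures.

0.06413 m³

16840 mL = 0.0168400 m³ and 99.94 US pt = 0.0472893 m³.
0.0168400 + 0.0472893 ≈ 0.06413 m³.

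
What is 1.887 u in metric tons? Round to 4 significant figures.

3.133 × 10^-30 t

1 atomic mass unit = 1.66054 × 10^-30 t.
Then 1.887 × 1.66054 × 10^-30 ≈ 3.133 × 10^-30 t.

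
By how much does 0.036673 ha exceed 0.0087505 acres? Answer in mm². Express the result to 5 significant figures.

3.3132 × 10^8 mm²

0.036673 ha = 3.66730 × 10^8 mm² and 0.0087505 acre = 3.54120 × 10^7 mm².
3.66730 × 10^8 − 3.54120 × 10^7 ≈ 3.3132 × 10^8 mm².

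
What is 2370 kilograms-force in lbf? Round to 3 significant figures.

1 kgf = 2.20462 pounds-force.
2370 × 2.20462 ≈ 5220 lbf.

5220 pounds-force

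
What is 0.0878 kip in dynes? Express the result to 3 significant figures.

3.91 × 10^7 dyn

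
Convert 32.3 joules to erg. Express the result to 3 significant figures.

1 joule = 1.00000 × 10^7 erg.
Then 32.3 × 1.00000 × 10^7 ≈ 3.23 × 10^8 erg.

3.23 × 10^8 erg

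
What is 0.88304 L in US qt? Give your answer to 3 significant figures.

0.933 US qt

1 L = 1.05669 US qt.
0.88304 × 1.05669 ≈ 0.933 US qt.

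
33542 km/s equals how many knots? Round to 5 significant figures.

6.5200 × 10^7 kn

1 km/s = 1943.84 kn.
Thus 33542 × 1943.84 ≈ 6.5200 × 10^7 kn.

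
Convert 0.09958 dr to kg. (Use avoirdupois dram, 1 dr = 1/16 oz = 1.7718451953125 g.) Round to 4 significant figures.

1 dr = 0.00177185 kilograms.
So 0.09958 × 0.00177185 ≈ 0.0001764 kg.

0.0001764 kilograms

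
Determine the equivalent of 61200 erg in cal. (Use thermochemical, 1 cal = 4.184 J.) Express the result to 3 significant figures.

0.00146 cal

1 erg = 2.39006e-8 calories.
Then 61200 × 2.39006e-8 ≈ 0.00146 cal.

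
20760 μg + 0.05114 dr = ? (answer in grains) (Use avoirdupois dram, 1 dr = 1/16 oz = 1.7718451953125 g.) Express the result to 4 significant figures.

1.719 grains

20760 μg = 0.320376 gr and 0.05114 dr = 1.39836 gr.
0.320376 + 1.39836 ≈ 1.719 gr.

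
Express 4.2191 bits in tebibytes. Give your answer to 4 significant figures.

1 bit = 1.13687 × 10^-13 tebibytes.
Then 4.2191 × 1.13687 × 10^-13 ≈ 4.797 × 10^-13 TiB.

4.797 × 10^-13 tebibytes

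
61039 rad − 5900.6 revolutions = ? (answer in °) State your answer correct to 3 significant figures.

1.37 × 10^6 °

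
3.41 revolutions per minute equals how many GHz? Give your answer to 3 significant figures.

5.68e-11 GHz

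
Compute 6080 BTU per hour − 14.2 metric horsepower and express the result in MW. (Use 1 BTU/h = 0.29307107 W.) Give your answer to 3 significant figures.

6080 BTU/h = 0.00178187 MW and 14.2 PS = 0.0104441 MW.
0.00178187 − 0.0104441 ≈ -0.00866 MW.

-0.00866 MW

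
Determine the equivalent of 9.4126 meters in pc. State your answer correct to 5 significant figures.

1 meter = 3.24078 × 10^-17 pc.
Thus 9.4126 × 3.24078 × 10^-17 ≈ 3.0504 × 10^-16 pc.

3.0504 × 10^-16 pc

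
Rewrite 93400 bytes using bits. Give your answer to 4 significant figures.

1 byte = 8.00000 bit.
93400 × 8.00000 ≈ 747200 bit.

747200 bit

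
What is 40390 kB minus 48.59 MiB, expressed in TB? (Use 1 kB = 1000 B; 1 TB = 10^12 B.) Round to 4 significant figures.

40390 kB = 4.03900 × 10^-5 TB and 48.59 MiB = 5.09503 × 10^-5 TB.
4.03900 × 10^-5 − 5.09503 × 10^-5 ≈ -1.056 × 10^-5 TB.

-1.056 × 10^-5 TB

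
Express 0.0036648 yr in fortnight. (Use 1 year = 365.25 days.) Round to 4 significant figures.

1 yr = 26.0893 fortnight.
0.0036648 × 26.0893 ≈ 0.09561 fortnight.

0.09561 fortnight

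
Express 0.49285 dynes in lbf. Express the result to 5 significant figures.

1.1080 × 10^-6 lbf

1 dyn = 2.24809 × 10^-6 pounds-force.
Then 0.49285 × 2.24809 × 10^-6 ≈ 1.1080 × 10^-6 lbf.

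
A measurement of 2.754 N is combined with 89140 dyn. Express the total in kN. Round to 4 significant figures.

2.754 N = 0.00275400 kN and 89140 dyn = 0.000891400 kN.
0.00275400 + 0.000891400 ≈ 0.003645 kN.

0.003645 kN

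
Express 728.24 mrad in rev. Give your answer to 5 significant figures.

1 mrad = 0.000159155 revolutions.
728.24 × 0.000159155 ≈ 0.11590 rev.

0.11590 rev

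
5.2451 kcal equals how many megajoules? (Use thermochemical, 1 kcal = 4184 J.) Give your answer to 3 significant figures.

0.0219 MJ

1 kcal = 0.00418400 megajoules.
Thus 5.2451 × 0.00418400 ≈ 0.0219 MJ.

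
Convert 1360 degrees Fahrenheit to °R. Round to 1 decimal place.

°R = °F + 459.67.
Applying the formula gives 1819.7 °R.

1819.7 °R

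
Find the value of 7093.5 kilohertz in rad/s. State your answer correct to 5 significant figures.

4.4570e+7 radians per second

1 kHz = 6283.19 rad/s.
So 7093.5 × 6283.19 ≈ 4.4570e+7 rad/s.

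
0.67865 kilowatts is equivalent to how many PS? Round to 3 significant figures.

0.923 PS

1 kilowatt = 1.35962 PS.
0.67865 × 1.35962 ≈ 0.923 PS.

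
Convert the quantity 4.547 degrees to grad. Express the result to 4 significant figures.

5.052 grad

1 ° = 1.11111 grad.
Thus 4.547 × 1.11111 ≈ 5.052 grad.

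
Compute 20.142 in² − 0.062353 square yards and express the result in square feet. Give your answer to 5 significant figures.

20.142 in² = 0.139875 ft² and 0.062353 yd² = 0.561177 ft².
0.139875 − 0.561177 ≈ -0.42130 ft².

-0.42130 ft²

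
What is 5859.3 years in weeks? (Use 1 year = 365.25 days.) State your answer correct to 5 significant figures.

1 year = 52.1786 weeks.
Thus 5859.3 × 52.1786 ≈ 305730 wk.

305730 wk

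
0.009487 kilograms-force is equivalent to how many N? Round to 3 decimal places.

1 kgf = 9.80665 newtons.
Thus 0.009487 × 9.80665 ≈ 0.093 N.

0.093 newtons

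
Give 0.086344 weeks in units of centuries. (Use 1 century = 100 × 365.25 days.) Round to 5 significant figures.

1.6548e-5 centuries

1 wk = 0.000191650 century.
So 0.086344 × 0.000191650 ≈ 1.6548e-5 century.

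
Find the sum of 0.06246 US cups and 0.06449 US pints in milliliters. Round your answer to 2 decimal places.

0.06246 US cup = 14.7773 mL and 0.06449 US pt = 30.5152 mL.
14.7773 + 30.5152 ≈ 45.29 mL.

45.29 mL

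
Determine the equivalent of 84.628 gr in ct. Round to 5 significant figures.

1 grain = 0.323995 ct.
84.628 × 0.323995 ≈ 27.419 ct.

27.419 ct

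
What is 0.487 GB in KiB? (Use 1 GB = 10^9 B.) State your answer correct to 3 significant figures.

1 gigabyte = 976562.5 kibibytes.
0.487 × 976562.5 ≈ 476000 KiB.

476000 KiB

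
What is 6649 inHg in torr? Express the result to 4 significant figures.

1 inch of mercury = 25.4000 torr.
So 6649 × 25.4000 ≈ 168900 torr.

168900 torr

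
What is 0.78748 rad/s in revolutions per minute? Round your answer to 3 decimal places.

1 radian per second = 9.54930 rpm.
Then 0.78748 × 9.54930 ≈ 7.520 rpm.

7.520 revolutions per minute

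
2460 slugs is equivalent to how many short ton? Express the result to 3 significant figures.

39.6 short tons

1 slug = 0.0160870 short ton.
2460 × 0.0160870 ≈ 39.6 short ton.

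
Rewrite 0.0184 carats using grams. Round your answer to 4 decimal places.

0.0037 g

1 carat = 0.200000 g.
Thus 0.0184 × 0.200000 ≈ 0.0037 g.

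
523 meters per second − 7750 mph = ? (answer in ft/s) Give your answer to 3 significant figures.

523 m/s = 1715.88 ft/s and 7750 mph = 11366.7 ft/s.
1715.88 − 11366.7 ≈ -9650 ft/s.

-9650 ft/s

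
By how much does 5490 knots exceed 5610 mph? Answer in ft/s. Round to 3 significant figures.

1040 ft/s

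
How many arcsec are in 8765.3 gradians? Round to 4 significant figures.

2.840e+7 arcseconds

1 grad = 3240.00 arcsec.
So 8765.3 × 3240.00 ≈ 2.840e+7 arcsec.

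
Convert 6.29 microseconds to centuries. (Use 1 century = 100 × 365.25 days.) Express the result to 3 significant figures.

1 microsecond = 3.16881 × 10^-16 century.
So 6.29 × 3.16881 × 10^-16 ≈ 1.99 × 10^-15 century.

1.99 × 10^-15 century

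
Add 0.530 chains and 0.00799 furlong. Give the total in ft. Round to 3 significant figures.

0.530 chain = 34.9800 ft and 0.00799 furlong = 5.27340 ft.
34.9800 + 5.27340 ≈ 40.3 ft.

40.3 ft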